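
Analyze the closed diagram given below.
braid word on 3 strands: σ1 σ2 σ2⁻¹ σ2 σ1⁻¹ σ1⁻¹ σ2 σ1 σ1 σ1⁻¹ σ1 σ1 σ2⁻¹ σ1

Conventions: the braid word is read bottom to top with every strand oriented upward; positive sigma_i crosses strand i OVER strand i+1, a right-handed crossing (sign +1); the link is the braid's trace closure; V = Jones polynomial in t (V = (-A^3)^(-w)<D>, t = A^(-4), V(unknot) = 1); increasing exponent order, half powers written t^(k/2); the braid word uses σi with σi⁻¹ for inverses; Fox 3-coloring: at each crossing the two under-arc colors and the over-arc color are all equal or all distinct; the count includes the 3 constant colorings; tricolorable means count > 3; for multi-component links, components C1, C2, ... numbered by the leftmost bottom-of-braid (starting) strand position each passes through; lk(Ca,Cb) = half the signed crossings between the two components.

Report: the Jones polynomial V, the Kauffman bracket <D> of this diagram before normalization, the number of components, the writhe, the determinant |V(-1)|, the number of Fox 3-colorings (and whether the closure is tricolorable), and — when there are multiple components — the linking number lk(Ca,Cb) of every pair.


V = -1 + 3t - 3t^2 + 5t^3 - 5t^4 + 4t^5 - 3t^6 + 2t^7 - t^8
<D> = -A^-20 + 2A^-16 - 3A^-12 + 4A^-8 - 5A^-4 + 5 - 3A^4 + 3A^8 - A^12 (w = +4)
1 component over 14 crossings, w = +4
9 Fox colorings among 3^14, |V(-1)| = 27: tricolorable
why: inverse pairs cancel, leaving σ1 σ2 σ1⁻¹ σ1⁻¹ σ2 σ1 σ1 σ1 σ2⁻¹ σ1


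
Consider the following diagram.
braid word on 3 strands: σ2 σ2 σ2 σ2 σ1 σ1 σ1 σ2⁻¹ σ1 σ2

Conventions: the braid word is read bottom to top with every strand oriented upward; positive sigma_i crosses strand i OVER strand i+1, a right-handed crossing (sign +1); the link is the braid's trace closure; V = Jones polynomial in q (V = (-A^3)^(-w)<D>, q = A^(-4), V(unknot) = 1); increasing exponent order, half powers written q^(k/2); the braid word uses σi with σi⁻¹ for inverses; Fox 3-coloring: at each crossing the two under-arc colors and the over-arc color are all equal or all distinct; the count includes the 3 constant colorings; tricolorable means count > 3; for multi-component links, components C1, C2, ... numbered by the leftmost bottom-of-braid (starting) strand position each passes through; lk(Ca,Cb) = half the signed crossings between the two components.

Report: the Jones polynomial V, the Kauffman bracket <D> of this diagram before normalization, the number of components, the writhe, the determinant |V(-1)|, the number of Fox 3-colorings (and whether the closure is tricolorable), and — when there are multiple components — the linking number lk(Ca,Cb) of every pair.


V(q) = q^3 - q^4 + 3q^5 - 4q^6 + 5q^7 - 5q^8 + 5q^9 - 4q^10 + 2q^11 - q^12
bracket: -A^-24 + 2A^-20 - 4A^-16 + 5A^-12 - 5A^-8 + 5A^-4 - 4 + 3A^4 - A^8 + A^12, w = +8
1 component, writhe +8, over 10 crossings
det 31, colorings 3 of 3^10 — not tricolorable
observation: w = +8 shifts under R1 moves; the (-A^3)^(-8) factor cancels that in V


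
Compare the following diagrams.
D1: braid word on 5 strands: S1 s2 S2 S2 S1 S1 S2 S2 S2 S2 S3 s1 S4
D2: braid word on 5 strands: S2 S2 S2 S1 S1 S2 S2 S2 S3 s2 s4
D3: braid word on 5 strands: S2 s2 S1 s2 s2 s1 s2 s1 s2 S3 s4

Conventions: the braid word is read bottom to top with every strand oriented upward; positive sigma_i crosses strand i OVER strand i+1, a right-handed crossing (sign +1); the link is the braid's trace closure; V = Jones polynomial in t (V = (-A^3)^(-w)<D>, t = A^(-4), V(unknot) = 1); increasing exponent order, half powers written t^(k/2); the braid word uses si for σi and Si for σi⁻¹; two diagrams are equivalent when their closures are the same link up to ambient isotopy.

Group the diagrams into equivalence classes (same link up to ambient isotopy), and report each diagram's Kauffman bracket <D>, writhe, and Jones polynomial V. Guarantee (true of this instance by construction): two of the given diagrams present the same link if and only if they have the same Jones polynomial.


classes: {D1, D2} | {D3}
V(D1) = t^(-19/2) - t^(-17/2) + 2t^(-15/2) - 2t^(-13/2) + t^(-11/2) - 2t^(-9/2) - t^(-5/2)  [13 crossings, <D> = A^-17 + 2A^-9 - A^-5 + 2A^-1 - 2A^3 + A^7 - A^11, w = -9]
D2 (bracket A^-11 + 2A^-3 - A + 2A^5 - 2A^9 + A^13 - A^17; 11 crossings at w = -7): V = t^(-19/2) - t^(-17/2) + 2t^(-15/2) - 2t^(-13/2) + t^(-11/2) - 2t^(-9/2) - t^(-5/2)
V(D3) = -t^(3/2) - 2t^(7/2) + t^(9/2) - t^(11/2) + t^(13/2)  (w +5, c 11, <D> = -A^-11 + A^-7 - A^-3 + 2A + A^9)
insight: 2 classes among 3 diagrams; unequal V(t) rules out equality


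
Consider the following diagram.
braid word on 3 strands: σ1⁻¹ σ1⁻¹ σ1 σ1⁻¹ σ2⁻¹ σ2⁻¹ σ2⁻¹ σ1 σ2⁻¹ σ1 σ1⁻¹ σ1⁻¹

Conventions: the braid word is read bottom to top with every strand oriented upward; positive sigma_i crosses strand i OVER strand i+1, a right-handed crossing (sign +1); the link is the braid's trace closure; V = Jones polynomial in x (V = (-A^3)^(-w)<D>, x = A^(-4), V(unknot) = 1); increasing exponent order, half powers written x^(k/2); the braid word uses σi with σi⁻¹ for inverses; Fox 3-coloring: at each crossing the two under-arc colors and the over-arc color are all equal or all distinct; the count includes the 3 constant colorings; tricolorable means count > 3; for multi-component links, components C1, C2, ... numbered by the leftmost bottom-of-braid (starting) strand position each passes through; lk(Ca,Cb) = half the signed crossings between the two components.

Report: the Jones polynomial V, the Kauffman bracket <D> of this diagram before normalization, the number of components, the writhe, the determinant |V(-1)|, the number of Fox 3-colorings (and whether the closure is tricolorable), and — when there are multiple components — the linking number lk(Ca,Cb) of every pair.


Jones polynomial: V(x) = -x^-9 + 2x^-8 - 3x^-7 + 3x^-6 - 3x^-5 + 3x^-4 - x^-3 + x^-2
<D> = A^-10 - A^-6 + 3A^-2 - 3A^2 + 3A^6 - 3A^10 + 2A^14 - A^18; writhe -6
components 1, writhe -6 (12 crossings)
3-colorings: 3 of 3^12, det 17 — not tricolorable
note: free reduction leaves σ1⁻¹ σ1⁻¹ σ2⁻¹ σ2⁻¹ σ2⁻¹ σ1 σ2⁻¹ σ1⁻¹ of the original 12 letters


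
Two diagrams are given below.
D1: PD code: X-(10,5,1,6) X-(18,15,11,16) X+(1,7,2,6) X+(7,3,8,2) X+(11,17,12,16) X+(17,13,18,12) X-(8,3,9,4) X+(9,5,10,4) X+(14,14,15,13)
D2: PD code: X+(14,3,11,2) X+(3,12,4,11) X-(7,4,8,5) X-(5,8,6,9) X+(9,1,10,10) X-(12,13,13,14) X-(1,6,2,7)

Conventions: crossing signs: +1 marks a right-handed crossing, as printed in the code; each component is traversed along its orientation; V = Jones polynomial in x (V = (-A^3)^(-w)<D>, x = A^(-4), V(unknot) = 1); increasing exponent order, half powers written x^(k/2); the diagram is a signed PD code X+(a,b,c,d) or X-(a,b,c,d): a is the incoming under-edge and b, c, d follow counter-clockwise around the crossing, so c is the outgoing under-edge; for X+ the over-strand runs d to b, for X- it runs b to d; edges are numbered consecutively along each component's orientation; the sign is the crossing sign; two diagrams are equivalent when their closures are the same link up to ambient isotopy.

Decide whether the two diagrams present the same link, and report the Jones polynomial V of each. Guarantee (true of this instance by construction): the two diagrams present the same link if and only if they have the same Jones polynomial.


equivalent: no
V(D1) = -x^(-1/2) - x^(1/2)  (w +3, c 9, <D> = A^7 + A^11)
D2 (bracket A^-9 + 2A^-1 - A^3 + A^7 - A^11; 7 crossings at w = -1): V = x^(-7/2) - x^(-5/2) + x^(-3/2) - 2x^(-1/2) - x^(3/2)
why: comparing 2 Jones polynomials yields 2 groups


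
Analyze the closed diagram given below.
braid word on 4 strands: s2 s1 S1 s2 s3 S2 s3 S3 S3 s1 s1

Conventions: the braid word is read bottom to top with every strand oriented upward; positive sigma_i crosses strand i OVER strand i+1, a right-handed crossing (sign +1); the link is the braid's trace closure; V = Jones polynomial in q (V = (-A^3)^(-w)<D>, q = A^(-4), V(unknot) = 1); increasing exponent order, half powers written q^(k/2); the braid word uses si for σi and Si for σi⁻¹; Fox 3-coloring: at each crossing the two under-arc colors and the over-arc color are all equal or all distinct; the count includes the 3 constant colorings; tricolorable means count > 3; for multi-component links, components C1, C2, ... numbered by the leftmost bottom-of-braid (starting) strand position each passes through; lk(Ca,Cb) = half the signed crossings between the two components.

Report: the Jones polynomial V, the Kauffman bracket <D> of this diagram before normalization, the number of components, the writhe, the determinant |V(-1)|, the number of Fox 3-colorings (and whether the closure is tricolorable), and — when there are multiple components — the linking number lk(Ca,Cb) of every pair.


V = q + 2q^3 + q^5
<D> = -A^-11 - 2A^-3 - A^5 (w = +3)
3 components over 11 crossings, w = +3
lk(C1,C2): +1
lk(C1,C3) = 0
linking number lk(C2,C3) = +1
3 Fox colorings among 3^11, |V(-1)| = 4: not tricolorable
why: the 3 component pairs carry total linking +2


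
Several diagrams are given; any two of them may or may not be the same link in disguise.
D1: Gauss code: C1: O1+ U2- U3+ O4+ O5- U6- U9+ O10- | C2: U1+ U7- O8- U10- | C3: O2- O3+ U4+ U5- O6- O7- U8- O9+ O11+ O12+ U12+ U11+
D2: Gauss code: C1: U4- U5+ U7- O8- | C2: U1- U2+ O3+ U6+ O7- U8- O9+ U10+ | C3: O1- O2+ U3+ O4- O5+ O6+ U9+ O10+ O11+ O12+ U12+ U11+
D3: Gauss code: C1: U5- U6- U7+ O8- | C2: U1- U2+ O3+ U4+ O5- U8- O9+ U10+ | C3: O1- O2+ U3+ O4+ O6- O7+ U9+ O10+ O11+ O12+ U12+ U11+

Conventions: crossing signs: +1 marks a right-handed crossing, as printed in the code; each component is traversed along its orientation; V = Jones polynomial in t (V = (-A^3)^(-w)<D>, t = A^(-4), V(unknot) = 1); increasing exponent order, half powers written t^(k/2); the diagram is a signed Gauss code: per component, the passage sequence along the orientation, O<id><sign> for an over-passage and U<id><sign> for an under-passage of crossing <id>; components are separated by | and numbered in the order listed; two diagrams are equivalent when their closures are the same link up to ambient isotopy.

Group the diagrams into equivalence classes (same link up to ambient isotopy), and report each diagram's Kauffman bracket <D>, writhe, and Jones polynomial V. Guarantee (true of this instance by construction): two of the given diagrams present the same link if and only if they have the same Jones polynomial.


classes: {D1} | {D2, D3}
V(D1) = t^-3 + t^-2 + t^-1 + 1  [12 crossings, <D> = 1 + A^4 + A^8 + A^12, w = 0]
V(D2) = t^-1 + 2t - t^2 + 2t^3 - t^4 + t^5  (w +4, c 12, <D> = A^-8 - A^-4 + 2 - A^4 + 2A^8 + A^16)
D3 (bracket A^-8 - A^-4 + 2 - A^4 + 2A^8 + A^16; 12 crossings at w = +4): V = t^-1 + 2t - t^2 + 2t^3 - t^4 + t^5
note: V(t) takes 2 values over 3 diagrams, fixing the grouping


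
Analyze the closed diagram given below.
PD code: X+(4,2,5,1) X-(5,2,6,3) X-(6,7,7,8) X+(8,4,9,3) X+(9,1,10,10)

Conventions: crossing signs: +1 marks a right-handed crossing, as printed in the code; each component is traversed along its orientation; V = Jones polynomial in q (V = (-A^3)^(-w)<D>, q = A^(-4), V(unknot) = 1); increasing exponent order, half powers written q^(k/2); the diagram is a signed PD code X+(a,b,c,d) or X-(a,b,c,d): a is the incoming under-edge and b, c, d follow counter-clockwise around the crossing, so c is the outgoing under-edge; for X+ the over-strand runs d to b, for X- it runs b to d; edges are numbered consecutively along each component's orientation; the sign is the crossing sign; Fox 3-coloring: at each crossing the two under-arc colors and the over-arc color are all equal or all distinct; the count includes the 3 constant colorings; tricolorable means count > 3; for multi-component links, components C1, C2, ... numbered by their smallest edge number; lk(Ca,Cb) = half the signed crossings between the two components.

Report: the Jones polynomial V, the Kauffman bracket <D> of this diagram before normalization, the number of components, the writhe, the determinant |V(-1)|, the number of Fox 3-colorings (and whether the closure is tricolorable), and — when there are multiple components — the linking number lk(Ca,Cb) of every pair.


V = 1
<D> = -A^3 (w = +1)
1 component over 5 crossings, w = +1
3 Fox colorings among 3^5, |V(-1)| = 1: not tricolorable
why: det 1 = |V(-1)|; not divisible by 3, so not tricolorable


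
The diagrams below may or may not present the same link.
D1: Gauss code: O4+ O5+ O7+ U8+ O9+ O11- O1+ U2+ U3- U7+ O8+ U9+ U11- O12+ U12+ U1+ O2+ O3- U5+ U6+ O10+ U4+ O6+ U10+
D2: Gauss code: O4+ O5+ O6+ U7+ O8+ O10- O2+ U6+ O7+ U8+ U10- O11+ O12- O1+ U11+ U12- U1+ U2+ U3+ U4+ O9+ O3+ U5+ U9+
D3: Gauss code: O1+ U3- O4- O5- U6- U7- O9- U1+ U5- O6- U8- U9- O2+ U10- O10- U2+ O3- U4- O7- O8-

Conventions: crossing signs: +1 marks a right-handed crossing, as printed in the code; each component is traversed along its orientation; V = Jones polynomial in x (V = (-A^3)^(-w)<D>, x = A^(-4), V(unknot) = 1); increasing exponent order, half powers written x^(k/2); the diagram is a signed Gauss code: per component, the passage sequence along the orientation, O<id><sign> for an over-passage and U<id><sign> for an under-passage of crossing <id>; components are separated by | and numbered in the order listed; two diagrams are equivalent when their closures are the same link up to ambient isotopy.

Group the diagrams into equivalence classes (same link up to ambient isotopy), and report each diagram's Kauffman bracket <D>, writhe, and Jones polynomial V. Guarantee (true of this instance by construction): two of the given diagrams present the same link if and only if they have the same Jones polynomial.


classes: {D1, D2} | {D3}
V(D1) = x^2 + 2x^4 - 2x^5 + x^6 - 2x^7 + x^8  [12 crossings, <D> = A^-8 - 2A^-4 + 1 - 2A^4 + 2A^8 + A^16, w = +8]
V(D2) = x^2 + 2x^4 - 2x^5 + x^6 - 2x^7 + x^8  [12 crossings, <D> = A^-8 - 2A^-4 + 1 - 2A^4 + 2A^8 + A^16, w = +8]
V(D3) = x^-8 - 2x^-7 + x^-6 - 2x^-5 + 2x^-4 + x^-2  (w -6, c 10, <D> = A^-10 + 2A^-2 - 2A^2 + A^6 - 2A^10 + A^14)
insight: 2 values of V(x) split the 3 diagrams


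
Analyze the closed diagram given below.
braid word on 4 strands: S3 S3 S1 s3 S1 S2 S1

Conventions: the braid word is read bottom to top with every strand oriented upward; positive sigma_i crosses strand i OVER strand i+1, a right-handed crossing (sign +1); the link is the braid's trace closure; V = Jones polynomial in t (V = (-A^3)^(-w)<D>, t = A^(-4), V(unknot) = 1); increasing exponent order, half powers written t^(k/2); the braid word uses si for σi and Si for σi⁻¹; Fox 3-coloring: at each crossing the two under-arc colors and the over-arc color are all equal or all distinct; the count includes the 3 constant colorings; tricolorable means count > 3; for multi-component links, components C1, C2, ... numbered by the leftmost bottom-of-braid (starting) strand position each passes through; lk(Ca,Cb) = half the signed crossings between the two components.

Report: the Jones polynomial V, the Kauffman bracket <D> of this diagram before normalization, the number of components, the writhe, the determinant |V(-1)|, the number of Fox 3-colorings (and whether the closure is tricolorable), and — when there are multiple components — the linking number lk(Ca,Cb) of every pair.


V(t) = -t^-4 + t^-3 + t^-1
bracket: -A^-11 - A^-3 + A, w = -5
1 component, writhe -5, over 7 crossings
det 3, colorings 9 of 3^7 — tricolorable
observation: w = -5 (over 7 crossings) is diagram-only; (-A^3)^(5) removes it from V


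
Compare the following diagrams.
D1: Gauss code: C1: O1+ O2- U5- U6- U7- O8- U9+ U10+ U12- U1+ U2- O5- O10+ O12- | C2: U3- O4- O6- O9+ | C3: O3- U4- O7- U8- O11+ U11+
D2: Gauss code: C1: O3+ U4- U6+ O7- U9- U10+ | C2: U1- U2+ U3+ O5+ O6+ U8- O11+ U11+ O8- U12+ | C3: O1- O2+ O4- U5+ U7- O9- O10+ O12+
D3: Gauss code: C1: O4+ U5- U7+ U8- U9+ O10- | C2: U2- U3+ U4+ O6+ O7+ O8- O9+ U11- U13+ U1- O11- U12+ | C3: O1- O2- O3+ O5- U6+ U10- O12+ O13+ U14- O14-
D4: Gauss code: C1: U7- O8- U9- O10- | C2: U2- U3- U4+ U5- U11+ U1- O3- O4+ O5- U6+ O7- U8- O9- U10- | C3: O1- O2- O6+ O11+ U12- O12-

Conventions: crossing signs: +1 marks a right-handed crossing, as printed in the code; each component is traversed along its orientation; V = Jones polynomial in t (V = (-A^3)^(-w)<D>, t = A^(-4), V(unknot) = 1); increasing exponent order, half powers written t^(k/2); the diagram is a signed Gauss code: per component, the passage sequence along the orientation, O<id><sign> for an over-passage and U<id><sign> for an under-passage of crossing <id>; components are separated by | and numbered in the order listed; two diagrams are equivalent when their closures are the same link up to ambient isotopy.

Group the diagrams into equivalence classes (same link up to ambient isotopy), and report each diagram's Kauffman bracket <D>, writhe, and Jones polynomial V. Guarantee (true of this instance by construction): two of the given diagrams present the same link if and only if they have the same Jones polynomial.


grouping into links: {D1} | {D2, D3} | {D4}
V(D1) = t^-5 + 2t^-3 + t^-1  (w -4, c 12, <D> = A^-8 + 2 + A^8)
D2 (bracket A^-10 + A^-2 + 2A^6; 12 crossings at w = +2): V = 2 + t^2 + t^4
V(D3) = 2 + t^2 + t^4  [14 crossings, <D> = A^-16 + A^-8 + 2, w = 0]
V(D4) = t^-6 + t^-3 + t^-2 + t^-1  [12 crossings, <D> = A^-14 + A^-10 + A^-6 + A^6, w = -6]
why: V(t) takes 3 values over 4 diagrams, fixing the grouping


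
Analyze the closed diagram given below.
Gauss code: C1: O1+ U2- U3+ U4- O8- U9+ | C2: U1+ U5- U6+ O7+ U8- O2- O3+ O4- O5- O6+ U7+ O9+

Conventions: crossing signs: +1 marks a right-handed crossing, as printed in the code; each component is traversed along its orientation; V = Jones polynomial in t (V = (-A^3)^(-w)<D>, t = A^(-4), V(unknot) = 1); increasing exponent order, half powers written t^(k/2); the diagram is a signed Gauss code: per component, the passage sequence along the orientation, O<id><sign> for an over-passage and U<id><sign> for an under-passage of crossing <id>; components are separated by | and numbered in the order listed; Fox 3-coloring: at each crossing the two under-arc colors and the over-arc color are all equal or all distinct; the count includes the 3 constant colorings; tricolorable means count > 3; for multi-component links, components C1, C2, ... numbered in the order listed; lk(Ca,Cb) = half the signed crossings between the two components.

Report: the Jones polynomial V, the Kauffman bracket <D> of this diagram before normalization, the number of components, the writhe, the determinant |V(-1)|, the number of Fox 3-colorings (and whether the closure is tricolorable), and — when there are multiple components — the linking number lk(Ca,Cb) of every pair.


V(t) = -t^(-3/2) + t^(-1/2) - 2t^(1/2) + t^(3/2) - 2t^(5/2) + t^(7/2)
bracket: -A^-11 + 2A^-7 - A^-3 + 2A - A^5 + A^9, w = +1
2 components, writhe +1, over 9 crossings
lk(C1,C2) = 0
det 8, colorings 3 of 3^9 — not tricolorable
observation: all 2 components of this link are unlinked algebraically


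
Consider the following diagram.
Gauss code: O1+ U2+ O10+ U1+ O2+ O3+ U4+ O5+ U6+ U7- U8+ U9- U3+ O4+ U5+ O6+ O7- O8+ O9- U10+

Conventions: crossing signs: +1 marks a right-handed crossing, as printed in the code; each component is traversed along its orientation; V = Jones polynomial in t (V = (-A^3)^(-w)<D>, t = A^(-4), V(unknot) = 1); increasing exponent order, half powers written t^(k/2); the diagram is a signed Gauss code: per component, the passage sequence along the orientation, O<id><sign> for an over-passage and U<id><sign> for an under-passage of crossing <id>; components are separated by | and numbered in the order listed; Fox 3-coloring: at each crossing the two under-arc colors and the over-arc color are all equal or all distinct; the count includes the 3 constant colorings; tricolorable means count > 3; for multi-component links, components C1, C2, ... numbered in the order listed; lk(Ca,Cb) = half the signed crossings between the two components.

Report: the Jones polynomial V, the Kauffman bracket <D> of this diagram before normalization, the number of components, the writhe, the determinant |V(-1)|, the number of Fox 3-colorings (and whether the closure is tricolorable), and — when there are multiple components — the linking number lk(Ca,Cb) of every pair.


Jones polynomial: V(t) = t^2 + 2t^4 - 2t^5 + t^6 - 2t^7 + t^8
<D> = A^-14 - 2A^-10 + A^-6 - 2A^-2 + 2A^2 + A^10; writhe +6
components 1, writhe +6 (10 crossings)
3-colorings: 27 of 3^10, det 9 — tricolorable
note: det 9 = |V(-1)|; divisible by 3, so tricolorable


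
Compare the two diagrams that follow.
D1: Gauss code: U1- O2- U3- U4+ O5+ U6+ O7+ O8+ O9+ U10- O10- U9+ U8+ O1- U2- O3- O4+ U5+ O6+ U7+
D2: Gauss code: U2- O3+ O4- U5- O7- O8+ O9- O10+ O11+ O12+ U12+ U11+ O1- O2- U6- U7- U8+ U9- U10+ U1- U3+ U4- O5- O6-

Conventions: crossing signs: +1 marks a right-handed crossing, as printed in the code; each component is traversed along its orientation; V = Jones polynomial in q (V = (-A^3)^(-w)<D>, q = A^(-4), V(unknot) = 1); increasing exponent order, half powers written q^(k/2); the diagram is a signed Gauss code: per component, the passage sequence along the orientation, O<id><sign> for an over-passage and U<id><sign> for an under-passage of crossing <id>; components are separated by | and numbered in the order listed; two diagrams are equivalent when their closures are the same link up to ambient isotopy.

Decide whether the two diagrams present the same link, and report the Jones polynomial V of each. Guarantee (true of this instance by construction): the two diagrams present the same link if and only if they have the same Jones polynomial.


equivalent: no
V(D1) = 1  (w +2, c 10, <D> = A^6)
V(D2) = -q^-4 + q^-3 + q^-1  [12 crossings, <D> = A^-2 + A^6 - A^10, w = -2]
key observation: 2 classes among 2 diagrams; unequal V(q) rules out equality


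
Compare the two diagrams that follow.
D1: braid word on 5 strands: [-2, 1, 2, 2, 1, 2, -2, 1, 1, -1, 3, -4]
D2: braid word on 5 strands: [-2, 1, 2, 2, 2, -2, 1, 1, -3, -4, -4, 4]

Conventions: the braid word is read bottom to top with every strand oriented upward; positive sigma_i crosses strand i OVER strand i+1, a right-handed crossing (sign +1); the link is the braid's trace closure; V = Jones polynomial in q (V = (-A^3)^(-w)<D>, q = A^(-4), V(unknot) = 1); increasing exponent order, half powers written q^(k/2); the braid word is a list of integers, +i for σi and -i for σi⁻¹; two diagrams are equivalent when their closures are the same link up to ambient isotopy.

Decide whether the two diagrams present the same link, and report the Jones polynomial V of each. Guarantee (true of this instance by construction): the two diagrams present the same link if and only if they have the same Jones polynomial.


same link: yes
V(D1) = q - q^2 + 2q^3 - q^4 + q^5 - q^6  [12 crossings, <D> = -A^-12 + A^-8 - A^-4 + 2 - A^4 + A^8, w = +4]
V(D2) = q - q^2 + 2q^3 - q^4 + q^5 - q^6  (w +2, c 12, <D> = -A^-18 + A^-14 - A^-10 + 2A^-6 - A^-2 + A^2)
note: D2 (12 crossings) and D1 (12) are Markov-related braid presentations


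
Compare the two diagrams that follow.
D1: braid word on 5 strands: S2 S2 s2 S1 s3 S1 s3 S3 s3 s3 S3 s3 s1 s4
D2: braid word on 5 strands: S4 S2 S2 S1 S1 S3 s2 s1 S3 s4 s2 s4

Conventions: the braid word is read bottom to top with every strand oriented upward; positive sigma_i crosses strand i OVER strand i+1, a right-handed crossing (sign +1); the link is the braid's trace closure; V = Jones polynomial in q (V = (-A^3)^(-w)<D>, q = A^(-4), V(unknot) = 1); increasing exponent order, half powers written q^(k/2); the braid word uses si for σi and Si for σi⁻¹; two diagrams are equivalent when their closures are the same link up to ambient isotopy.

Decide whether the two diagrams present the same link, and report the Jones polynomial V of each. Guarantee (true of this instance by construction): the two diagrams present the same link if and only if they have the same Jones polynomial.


same link: no
V(D1) = q + q^3 - q^4  [14 crossings, <D> = -A^-10 + A^-6 + A^2, w = +2]
D2 (bracket A^-2 + A^6 - A^10; 12 crossings at w = -2): V = -q^-4 + q^-3 + q^-1
note: 2 values of V(q) split the 2 diagrams


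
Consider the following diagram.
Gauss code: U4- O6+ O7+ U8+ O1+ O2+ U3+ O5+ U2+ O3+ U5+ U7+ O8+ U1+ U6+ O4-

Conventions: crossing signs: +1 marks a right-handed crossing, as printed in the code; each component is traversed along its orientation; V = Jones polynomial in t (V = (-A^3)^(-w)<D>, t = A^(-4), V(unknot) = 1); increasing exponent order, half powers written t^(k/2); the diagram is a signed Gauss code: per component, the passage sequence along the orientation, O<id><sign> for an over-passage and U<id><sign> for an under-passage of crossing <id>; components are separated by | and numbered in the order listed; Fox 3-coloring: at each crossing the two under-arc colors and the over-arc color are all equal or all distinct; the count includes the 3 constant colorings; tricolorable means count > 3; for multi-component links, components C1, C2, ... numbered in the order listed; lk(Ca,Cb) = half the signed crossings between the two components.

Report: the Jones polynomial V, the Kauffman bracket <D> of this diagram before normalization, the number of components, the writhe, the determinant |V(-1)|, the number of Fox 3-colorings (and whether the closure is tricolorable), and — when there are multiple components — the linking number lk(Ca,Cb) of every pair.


V(t) = t^2 + 2t^4 - 2t^5 + t^6 - 2t^7 + t^8
bracket: A^-14 - 2A^-10 + A^-6 - 2A^-2 + 2A^2 + A^10, w = +6
1 component, writhe +6, over 8 crossings
det 9, colorings 27 of 3^8 — tricolorable
observation: |V(-1)| = 9: so tricolorable, since 3 divides 9


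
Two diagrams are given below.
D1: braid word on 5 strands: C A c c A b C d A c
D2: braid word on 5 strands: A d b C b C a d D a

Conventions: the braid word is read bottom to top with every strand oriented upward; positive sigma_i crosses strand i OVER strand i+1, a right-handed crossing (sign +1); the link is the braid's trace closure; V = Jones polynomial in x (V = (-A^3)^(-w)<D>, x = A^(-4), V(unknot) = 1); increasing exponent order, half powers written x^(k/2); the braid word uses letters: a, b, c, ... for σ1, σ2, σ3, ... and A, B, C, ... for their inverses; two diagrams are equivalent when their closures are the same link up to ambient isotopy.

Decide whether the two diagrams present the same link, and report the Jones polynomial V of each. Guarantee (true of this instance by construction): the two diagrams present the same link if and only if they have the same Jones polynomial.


same link: no
V(D1) = -x^-4 + x^-3 + x^-1  [10 crossings, <D> = A^4 + A^12 - A^16, w = 0]
V(D2) = x^-2 - x^-1 + 1 - x + x^2  (w +2, c 10, <D> = A^-2 - A^2 + A^6 - A^10 + A^14)
note: 2 classes among 2 diagrams; unequal V(x) rules out equality


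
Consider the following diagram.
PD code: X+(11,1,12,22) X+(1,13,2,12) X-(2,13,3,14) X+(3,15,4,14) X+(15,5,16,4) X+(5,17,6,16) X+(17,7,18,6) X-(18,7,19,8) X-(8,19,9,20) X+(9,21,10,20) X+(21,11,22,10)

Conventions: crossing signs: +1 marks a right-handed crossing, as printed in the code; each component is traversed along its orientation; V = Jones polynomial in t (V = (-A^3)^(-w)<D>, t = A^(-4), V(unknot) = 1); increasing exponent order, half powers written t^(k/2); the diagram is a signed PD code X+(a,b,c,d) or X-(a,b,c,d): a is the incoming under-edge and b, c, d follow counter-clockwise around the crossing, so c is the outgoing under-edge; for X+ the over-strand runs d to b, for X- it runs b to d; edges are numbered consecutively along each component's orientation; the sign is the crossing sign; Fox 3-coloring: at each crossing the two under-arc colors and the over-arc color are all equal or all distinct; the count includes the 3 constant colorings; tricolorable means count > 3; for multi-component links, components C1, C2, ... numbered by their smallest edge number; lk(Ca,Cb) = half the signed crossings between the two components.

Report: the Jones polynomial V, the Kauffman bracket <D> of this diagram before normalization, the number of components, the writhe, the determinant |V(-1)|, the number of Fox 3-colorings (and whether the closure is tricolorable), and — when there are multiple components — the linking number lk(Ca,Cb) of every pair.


V = t^2 + t^4 - t^5 + t^6 - t^7
<D> = A^-13 - A^-9 + A^-5 - A^-1 - A^7 (w = +5)
1 component over 11 crossings, w = +5
3 Fox colorings among 3^11, |V(-1)| = 5: not tricolorable
why: the span of V is 5, forcing >= 5 crossings in any diagram


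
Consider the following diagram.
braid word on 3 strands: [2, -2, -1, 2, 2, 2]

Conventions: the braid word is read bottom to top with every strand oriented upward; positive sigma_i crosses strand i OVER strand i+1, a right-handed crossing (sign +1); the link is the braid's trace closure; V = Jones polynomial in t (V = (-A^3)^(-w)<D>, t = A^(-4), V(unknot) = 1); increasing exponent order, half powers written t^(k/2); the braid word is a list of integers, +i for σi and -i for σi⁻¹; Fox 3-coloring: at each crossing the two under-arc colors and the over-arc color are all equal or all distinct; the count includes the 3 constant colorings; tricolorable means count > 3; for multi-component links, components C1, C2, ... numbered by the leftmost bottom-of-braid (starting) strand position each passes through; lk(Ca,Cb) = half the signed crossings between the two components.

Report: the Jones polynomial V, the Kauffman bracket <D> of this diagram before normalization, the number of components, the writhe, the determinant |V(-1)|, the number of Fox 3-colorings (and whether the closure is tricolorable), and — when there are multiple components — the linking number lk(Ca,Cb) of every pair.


V(t) = t + t^3 - t^4
bracket: -A^-10 + A^-6 + A^2, w = +2
1 component, writhe +2, over 6 crossings
det 3, colorings 9 of 3^6 — tricolorable
observation: V spans 3 powers of t: at least 3 crossings in any diagram


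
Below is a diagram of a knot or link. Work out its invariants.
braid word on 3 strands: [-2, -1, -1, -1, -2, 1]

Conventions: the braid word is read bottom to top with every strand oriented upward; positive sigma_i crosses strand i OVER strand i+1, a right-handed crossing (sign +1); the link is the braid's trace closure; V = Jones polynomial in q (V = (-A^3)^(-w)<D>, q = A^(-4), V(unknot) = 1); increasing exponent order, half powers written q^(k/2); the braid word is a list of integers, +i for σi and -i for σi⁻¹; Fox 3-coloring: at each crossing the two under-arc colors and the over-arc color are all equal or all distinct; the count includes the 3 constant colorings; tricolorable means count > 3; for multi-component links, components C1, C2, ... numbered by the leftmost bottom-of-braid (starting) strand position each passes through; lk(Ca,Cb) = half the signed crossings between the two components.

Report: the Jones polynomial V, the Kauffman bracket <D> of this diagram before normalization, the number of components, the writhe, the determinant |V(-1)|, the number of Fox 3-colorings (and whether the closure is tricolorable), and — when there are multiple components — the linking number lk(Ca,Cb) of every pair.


V(q) = -q^-6 + q^-5 - q^-4 + 2q^-3 - q^-2 + q^-1
bracket: A^-8 - A^-4 + 2 - A^4 + A^8 - A^12, w = -4
1 component, writhe -4, over 6 crossings
det 7, colorings 3 of 3^6 — not tricolorable
observation: w = -4 shifts under R1 moves; the (-A^3)^(4) factor cancels that in V


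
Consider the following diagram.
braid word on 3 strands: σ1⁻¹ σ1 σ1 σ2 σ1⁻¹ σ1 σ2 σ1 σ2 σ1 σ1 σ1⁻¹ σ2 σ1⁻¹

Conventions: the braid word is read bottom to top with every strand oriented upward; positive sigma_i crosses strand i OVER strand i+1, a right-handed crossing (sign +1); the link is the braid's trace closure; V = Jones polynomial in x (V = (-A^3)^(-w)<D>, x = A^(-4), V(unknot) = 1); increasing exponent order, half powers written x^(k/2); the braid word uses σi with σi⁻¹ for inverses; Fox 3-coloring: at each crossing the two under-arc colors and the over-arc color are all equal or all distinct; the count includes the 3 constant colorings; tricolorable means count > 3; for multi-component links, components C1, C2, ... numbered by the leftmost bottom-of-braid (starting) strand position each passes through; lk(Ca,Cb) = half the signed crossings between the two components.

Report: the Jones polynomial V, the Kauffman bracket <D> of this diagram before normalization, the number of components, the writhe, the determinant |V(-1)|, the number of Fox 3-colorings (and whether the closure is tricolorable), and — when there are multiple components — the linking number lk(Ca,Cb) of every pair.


Jones polynomial: V(x) = x^2 + x^4 - x^5 + x^6 - x^7
<D> = -A^-10 + A^-6 - A^-2 + A^2 + A^10; writhe +6
components 1, writhe +6 (14 crossings)
3-colorings: 3 of 3^14, det 5 — not tricolorable
note: |V(-1)| = 5: so not tricolorable, since 3 does not divide 5


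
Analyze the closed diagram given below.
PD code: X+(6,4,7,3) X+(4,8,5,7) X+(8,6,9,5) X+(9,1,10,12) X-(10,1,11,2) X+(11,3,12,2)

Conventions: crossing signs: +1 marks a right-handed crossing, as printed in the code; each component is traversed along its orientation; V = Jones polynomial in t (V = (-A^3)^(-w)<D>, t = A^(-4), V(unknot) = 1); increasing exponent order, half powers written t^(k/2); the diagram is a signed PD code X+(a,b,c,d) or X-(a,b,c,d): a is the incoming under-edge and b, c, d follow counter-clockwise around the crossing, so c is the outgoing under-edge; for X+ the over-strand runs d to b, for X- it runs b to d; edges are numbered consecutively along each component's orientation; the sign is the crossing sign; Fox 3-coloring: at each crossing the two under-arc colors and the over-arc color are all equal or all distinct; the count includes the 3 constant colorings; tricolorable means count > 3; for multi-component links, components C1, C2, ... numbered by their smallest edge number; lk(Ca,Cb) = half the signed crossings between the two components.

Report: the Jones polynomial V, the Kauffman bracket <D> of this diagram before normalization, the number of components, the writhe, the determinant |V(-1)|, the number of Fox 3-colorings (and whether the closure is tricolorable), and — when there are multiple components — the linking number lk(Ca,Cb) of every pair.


V(t) = t + t^3 - t^4
bracket: -A^-4 + 1 + A^8, w = +4
1 component, writhe +4, over 6 crossings
det 3, colorings 9 of 3^6 — tricolorable
observation: V spans 3 powers of t: at least 3 crossings in any diagram


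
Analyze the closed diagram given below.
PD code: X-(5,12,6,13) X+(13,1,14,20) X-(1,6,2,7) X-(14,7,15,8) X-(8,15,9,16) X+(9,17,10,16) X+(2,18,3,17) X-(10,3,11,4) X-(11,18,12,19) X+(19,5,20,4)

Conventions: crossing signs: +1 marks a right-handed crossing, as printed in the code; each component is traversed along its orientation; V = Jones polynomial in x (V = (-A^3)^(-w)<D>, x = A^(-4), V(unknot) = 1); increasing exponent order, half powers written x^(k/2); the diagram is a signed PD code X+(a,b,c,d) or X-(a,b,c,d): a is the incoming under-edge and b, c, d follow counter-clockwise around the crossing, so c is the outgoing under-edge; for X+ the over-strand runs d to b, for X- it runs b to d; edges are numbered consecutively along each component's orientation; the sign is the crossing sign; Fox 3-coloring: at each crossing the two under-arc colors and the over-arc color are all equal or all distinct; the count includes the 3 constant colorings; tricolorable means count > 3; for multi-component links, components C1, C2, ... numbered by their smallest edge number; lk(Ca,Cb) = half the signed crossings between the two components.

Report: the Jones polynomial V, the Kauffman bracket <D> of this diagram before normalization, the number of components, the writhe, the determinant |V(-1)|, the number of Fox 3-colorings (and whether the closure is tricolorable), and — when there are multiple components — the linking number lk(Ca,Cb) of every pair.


Jones polynomial: V(x) = -x^-5 + x^-4 - x^-3 + 2x^-2 - x^-1 + 2 - x
<D> = -A^-10 + 2A^-6 - A^-2 + 2A^2 - A^6 + A^10 - A^14; writhe -2
components 1, writhe -2 (10 crossings)
3-colorings: 9 of 3^10, det 9 — tricolorable
note: the span of V is 6, forcing >= 6 crossings in any diagram


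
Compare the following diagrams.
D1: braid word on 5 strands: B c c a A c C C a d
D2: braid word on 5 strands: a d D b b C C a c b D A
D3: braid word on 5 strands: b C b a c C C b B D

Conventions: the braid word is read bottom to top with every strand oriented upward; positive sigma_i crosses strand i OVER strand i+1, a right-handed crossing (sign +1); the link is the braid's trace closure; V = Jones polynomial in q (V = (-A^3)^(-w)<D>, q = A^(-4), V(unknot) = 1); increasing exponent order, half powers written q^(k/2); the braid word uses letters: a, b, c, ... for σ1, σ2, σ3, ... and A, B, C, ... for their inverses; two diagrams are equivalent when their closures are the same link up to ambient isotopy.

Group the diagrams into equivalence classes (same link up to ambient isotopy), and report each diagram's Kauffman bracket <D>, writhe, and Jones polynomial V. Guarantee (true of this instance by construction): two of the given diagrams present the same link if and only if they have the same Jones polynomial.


classes: {D1} | {D2} | {D3}
V(D1) = 1  [10 crossings, <D> = A^6, w = +2]
V(D2) = q + q^3 - q^4  [12 crossings, <D> = -A^-10 + A^-6 + A^2, w = +2]
V(D3) = q^-2 - q^-1 + 1 - q + q^2  (w 0, c 10, <D> = A^-8 - A^-4 + 1 - A^4 + A^8)
insight: 3 classes among 3 diagrams; unequal V(q) rules out equality


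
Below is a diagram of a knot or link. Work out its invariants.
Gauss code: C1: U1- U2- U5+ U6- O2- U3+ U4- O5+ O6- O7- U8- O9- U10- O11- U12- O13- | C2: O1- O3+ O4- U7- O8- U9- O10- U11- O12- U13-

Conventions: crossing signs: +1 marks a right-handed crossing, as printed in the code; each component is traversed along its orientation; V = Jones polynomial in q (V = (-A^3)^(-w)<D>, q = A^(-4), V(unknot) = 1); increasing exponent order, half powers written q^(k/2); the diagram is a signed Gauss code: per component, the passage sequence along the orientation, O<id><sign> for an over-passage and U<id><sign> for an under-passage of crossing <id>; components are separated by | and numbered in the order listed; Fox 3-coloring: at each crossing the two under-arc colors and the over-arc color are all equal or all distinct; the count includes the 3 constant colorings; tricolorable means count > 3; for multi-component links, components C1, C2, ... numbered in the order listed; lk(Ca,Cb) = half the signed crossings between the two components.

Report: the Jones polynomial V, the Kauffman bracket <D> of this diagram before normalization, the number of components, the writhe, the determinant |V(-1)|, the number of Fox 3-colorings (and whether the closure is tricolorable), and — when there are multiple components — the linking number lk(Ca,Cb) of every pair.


Jones polynomial: V(q) = -q^(-23/2) + q^(-21/2) - q^(-19/2) + q^(-17/2) - q^(-15/2) + q^(-13/2) - q^(-11/2) - q^(-7/2)
<D> = A^-13 + A^-5 - A^-1 + A^3 - A^7 + A^11 - A^15 + A^19; writhe -9
components 2, writhe -9 (13 crossings)
linking number lk(C1,C2) = -4
3-colorings: 3 of 3^13, det 8 — not tricolorable
note: the 1 component pair carries total linking -4


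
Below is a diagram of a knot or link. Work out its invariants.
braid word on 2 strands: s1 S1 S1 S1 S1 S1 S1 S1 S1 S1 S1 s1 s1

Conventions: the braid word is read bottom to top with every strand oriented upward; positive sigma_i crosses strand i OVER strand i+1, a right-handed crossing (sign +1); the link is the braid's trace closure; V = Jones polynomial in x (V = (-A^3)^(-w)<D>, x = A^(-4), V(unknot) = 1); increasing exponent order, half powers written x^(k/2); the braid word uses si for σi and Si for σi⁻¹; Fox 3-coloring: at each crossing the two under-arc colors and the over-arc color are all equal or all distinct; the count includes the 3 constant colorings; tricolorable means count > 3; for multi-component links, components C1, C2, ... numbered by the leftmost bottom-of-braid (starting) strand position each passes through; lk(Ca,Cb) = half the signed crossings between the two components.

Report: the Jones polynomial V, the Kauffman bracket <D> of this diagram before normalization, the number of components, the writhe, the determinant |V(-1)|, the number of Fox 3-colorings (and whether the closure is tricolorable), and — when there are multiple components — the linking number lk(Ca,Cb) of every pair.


Jones polynomial: V(x) = -x^-10 + x^-9 - x^-8 + x^-7 - x^-6 + x^-5 + x^-3
<D> = -A^-9 - A^-1 + A^3 - A^7 + A^11 - A^15 + A^19; writhe -7
components 1, writhe -7 (13 crossings)
3-colorings: 3 of 3^13, det 7 — not tricolorable
note: |V(-1)| = 7: so not tricolorable, since 3 does not divide 7
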